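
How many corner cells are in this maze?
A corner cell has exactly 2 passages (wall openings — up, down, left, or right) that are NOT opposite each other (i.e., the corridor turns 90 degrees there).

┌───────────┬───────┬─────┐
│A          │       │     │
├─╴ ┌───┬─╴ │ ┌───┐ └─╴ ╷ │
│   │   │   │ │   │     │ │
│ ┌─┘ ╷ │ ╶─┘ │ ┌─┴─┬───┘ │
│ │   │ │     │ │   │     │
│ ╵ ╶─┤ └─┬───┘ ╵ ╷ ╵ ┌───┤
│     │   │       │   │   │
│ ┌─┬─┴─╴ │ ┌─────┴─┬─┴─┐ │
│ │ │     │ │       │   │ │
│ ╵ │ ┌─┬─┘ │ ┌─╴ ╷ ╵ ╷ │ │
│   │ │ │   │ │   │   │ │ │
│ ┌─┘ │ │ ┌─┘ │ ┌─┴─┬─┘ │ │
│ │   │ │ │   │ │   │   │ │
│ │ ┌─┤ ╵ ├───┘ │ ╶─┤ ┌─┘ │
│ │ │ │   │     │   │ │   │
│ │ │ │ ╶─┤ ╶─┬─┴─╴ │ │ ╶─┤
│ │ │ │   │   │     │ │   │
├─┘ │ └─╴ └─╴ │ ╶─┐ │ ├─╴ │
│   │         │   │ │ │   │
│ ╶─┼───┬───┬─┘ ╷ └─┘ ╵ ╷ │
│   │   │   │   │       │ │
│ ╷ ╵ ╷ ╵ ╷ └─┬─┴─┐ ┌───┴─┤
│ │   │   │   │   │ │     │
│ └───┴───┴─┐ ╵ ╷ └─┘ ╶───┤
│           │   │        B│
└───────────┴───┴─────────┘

Counting corner cells (2 non-opposite passages):
Total corners: 88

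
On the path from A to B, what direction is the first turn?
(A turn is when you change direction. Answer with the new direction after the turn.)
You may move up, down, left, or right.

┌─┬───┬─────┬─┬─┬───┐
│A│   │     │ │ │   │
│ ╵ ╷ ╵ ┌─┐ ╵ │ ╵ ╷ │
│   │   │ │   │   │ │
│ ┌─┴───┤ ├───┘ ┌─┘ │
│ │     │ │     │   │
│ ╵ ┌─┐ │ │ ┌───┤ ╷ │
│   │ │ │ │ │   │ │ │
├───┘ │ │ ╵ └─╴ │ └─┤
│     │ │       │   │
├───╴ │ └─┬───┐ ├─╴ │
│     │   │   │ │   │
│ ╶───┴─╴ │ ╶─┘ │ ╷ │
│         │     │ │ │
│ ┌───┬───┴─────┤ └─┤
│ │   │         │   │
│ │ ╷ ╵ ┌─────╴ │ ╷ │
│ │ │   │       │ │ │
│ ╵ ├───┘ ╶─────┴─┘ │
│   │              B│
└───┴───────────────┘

Directions: down, down, down, right, up, right, right, down, down, down, right, down, left, left, left, left, down, down, down, right, up, up, right, down, right, up, right, right, right, right, down, left, left, left, down, right, right, right, right, right
First turn direction: right

Solution:

┌─┬───┬─────┬─┬─┬───┐
│A│   │     │ │ │   │
│ ╵ ╷ ╵ ┌─┐ ╵ │ ╵ ╷ │
│↓  │   │ │   │   │ │
│ ┌─┴───┤ ├───┘ ┌─┘ │
│↓│↱ → ↓│ │     │   │
│ ╵ ┌─┐ │ │ ┌───┤ ╷ │
│↳ ↑│ │↓│ │ │   │ │ │
├───┘ │ │ ╵ └─╴ │ └─┤
│     │↓│       │   │
├───╴ │ └─┬───┐ ├─╴ │
│     │↳ ↓│   │ │   │
│ ╶───┴─╴ │ ╶─┘ │ ╷ │
│↓ ← ← ← ↲│     │ │ │
│ ┌───┬───┴─────┤ └─┤
│↓│↱ ↓│↱ → → → ↓│   │
│ │ ╷ ╵ ┌─────╴ │ ╷ │
│↓│↑│↳ ↑│↓ ← ← ↲│ │ │
│ ╵ ├───┘ ╶─────┴─┘ │
│↳ ↑│    ↳ → → → → B│
└───┴───────────────┘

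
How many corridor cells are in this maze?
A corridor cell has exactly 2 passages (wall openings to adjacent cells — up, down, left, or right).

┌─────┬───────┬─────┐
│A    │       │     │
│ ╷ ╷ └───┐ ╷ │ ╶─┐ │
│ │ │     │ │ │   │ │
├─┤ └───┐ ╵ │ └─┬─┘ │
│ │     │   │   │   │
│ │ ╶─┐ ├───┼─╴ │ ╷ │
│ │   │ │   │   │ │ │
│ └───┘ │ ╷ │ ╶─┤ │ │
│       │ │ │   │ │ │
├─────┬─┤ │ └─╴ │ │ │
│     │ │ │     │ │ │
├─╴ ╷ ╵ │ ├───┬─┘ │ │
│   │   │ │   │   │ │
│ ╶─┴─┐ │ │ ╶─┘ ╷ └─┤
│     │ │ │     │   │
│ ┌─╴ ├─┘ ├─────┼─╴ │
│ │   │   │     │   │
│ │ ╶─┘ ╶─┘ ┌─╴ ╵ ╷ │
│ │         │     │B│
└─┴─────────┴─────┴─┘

Counting cells with exactly 2 passages:
Total corridor cells: 76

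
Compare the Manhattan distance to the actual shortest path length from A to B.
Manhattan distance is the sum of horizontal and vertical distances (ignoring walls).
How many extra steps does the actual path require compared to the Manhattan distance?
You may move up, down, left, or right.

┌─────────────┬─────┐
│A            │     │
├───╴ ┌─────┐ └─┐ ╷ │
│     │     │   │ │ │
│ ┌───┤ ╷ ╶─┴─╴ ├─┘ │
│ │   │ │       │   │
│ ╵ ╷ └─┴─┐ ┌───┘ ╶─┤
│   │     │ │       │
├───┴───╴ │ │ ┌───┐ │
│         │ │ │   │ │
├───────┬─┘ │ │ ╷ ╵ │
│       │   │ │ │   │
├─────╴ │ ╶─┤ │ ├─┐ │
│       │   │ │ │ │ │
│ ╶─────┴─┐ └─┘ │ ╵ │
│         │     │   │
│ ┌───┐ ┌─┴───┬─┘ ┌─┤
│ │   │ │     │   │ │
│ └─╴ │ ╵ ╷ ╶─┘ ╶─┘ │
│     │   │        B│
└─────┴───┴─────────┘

Manhattan distance: |9 - 0| + |9 - 0| = 18
Actual path length: 34
Extra steps: 34 - 18 = 16

Solution:

┌─────────────┬─────┐
│A → → → → → ↓│     │
├───╴ ┌─────┐ └─┐ ╷ │
│     │     │↳ ↓│ │ │
│ ┌───┤ ╷ ╶─┴─╴ ├─┘ │
│ │   │ │  ↓ ← ↲│   │
│ ╵ ╷ └─┴─┐ ┌───┘ ╶─┤
│   │     │↓│       │
├───┴───╴ │ │ ┌───┐ │
│         │↓│ │↱ ↓│ │
├───────┬─┘ │ │ ╷ ╵ │
│       │↓ ↲│ │↑│↳ ↓│
├─────╴ │ ╶─┤ │ ├─┐ │
│       │↳ ↓│ │↑│ │↓│
│ ╶─────┴─┐ └─┘ │ ╵ │
│         │↳ → ↑│↓ ↲│
│ ┌───┐ ┌─┴───┬─┘ ┌─┤
│ │   │ │     │↓ ↲│ │
│ └─╴ │ ╵ ╷ ╶─┘ ╶─┘ │
│     │   │    ↳ → B│
└─────┴───┴─────────┘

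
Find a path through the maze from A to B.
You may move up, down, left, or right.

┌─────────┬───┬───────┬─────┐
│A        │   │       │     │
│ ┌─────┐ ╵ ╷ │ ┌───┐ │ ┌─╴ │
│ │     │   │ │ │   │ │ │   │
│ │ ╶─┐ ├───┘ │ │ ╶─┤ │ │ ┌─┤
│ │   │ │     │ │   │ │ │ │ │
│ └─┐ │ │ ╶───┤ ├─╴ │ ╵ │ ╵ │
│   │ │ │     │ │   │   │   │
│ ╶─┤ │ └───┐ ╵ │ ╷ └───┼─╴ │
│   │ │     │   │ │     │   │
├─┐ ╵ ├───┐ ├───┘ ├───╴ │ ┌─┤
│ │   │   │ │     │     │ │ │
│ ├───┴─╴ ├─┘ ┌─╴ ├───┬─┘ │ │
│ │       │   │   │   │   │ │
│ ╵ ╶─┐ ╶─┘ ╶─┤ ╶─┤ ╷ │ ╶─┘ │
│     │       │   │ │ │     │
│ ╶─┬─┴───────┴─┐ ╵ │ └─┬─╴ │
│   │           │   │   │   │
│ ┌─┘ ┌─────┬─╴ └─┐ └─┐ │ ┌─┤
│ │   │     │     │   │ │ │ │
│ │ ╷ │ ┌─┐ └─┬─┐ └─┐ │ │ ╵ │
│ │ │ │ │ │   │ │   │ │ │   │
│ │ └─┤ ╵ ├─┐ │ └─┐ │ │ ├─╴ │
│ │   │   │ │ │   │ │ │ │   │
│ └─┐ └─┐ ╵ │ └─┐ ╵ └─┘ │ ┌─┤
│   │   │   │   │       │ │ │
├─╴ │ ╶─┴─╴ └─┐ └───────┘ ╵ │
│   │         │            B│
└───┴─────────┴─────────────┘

Finding the shortest path through the maze:
Path length: 56 steps
Directions: right → right → right → right → down → right → up → right → down → down → left → left → down → right → right → down → right → up → up → up → up → right → right → right → down → down → down → right → up → up → up → right → right → down → left → down → down → right → down → left → down → down → left → down → right → right → down → left → down → down → right → down → left → down → down → right

Solution:

┌─────────┬───┬───────┬─────┐
│A → → → ↓│↱ ↓│↱ → → ↓│↱ → ↓│
│ ┌─────┐ ╵ ╷ │ ┌───┐ │ ┌─╴ │
│ │     │↳ ↑│↓│↑│   │↓│↑│↓ ↲│
│ │ ╶─┐ ├───┘ │ │ ╶─┤ │ │ ┌─┤
│ │   │ │↓ ← ↲│↑│   │↓│↑│↓│ │
│ └─┐ │ │ ╶───┤ ├─╴ │ ╵ │ ╵ │
│   │ │ │↳ → ↓│↑│   │↳ ↑│↳ ↓│
│ ╶─┤ │ └───┐ ╵ │ ╷ └───┼─╴ │
│   │ │     │↳ ↑│ │     │↓ ↲│
├─┐ ╵ ├───┐ ├───┘ ├───╴ │ ┌─┤
│ │   │   │ │     │     │↓│ │
│ ├───┴─╴ ├─┘ ┌─╴ ├───┬─┘ │ │
│ │       │   │   │   │↓ ↲│ │
│ ╵ ╶─┐ ╶─┘ ╶─┤ ╶─┤ ╷ │ ╶─┘ │
│     │       │   │ │ │↳ → ↓│
│ ╶─┬─┴───────┴─┐ ╵ │ └─┬─╴ │
│   │           │   │   │↓ ↲│
│ ┌─┘ ┌─────┬─╴ └─┐ └─┐ │ ┌─┤
│ │   │     │     │   │ │↓│ │
│ │ ╷ │ ┌─┐ └─┬─┐ └─┐ │ │ ╵ │
│ │ │ │ │ │   │ │   │ │ │↳ ↓│
│ │ └─┤ ╵ ├─┐ │ └─┐ │ │ ├─╴ │
│ │   │   │ │ │   │ │ │ │↓ ↲│
│ └─┐ └─┐ ╵ │ └─┐ ╵ └─┘ │ ┌─┤
│   │   │   │   │       │↓│ │
├─╴ │ ╶─┴─╴ └─┐ └───────┘ ╵ │
│   │         │          ↳ B│
└───┴─────────┴─────────────┘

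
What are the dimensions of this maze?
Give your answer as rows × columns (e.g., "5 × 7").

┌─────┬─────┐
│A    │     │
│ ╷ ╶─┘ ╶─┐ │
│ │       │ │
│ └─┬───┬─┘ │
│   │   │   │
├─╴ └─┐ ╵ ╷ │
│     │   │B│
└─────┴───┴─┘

Counting the maze dimensions:
Rows (vertical): 4
Columns (horizontal): 6
Dimensions: 4 × 6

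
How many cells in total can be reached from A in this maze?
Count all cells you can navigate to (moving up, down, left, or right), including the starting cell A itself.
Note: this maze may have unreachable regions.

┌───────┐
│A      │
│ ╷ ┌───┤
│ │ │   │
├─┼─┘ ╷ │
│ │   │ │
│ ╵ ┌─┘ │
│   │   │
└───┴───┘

Using BFS/flood-fill to find all reachable cells from A:
Maze size: 4 × 4 = 16 total cells
10 cell(s) are walled off and cannot be reached from A.
Reachable cells: 6

Reachable region (· marks reachable cells):

┌───────┐
│A · · ·│
│ ╷ ┌───┤
│·│·│   │
├─┼─┘ ╷ │
│ │   │ │
│ ╵ ┌─┘ │
│   │   │
└───┴───┘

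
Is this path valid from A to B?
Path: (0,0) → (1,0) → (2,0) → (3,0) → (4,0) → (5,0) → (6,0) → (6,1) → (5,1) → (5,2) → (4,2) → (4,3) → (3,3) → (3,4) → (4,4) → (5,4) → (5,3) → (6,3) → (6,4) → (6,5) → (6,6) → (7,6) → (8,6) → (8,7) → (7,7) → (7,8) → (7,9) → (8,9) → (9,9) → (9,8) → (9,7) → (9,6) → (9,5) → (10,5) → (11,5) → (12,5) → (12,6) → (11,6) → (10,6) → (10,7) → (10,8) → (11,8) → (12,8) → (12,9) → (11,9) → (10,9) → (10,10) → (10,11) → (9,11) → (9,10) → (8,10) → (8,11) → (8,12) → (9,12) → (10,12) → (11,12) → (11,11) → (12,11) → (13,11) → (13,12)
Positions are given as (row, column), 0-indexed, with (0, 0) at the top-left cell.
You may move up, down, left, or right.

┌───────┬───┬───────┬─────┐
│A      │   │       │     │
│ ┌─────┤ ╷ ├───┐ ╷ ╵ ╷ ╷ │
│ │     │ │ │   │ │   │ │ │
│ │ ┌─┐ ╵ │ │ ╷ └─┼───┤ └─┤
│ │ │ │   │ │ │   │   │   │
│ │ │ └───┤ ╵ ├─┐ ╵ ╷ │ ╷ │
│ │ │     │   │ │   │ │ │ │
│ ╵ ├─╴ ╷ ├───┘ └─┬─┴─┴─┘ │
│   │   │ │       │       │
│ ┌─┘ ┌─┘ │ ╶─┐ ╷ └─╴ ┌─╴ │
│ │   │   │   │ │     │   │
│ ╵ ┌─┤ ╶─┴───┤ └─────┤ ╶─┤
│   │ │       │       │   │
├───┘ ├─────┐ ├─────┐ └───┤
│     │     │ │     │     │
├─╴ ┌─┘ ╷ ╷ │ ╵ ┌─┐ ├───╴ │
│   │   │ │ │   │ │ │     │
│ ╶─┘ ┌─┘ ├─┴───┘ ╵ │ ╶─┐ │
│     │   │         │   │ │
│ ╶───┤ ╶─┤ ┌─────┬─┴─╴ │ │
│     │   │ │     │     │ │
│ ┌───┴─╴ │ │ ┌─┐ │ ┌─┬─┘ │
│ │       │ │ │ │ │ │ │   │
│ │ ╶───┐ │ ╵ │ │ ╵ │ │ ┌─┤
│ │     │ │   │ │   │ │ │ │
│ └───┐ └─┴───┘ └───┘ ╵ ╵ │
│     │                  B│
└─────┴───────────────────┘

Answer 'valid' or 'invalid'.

Checking path validity:
Result: All consecutive moves are passable.

valid

Correct solution:

┌───────┬───┬───────┬─────┐
│A      │   │       │     │
│ ┌─────┤ ╷ ├───┐ ╷ ╵ ╷ ╷ │
│↓│     │ │ │   │ │   │ │ │
│ │ ┌─┐ ╵ │ │ ╷ └─┼───┤ └─┤
│↓│ │ │   │ │ │   │   │   │
│ │ │ └───┤ ╵ ├─┐ ╵ ╷ │ ╷ │
│↓│ │  ↱ ↓│   │ │   │ │ │ │
│ ╵ ├─╴ ╷ ├───┘ └─┬─┴─┴─┘ │
│↓  │↱ ↑│↓│       │       │
│ ┌─┘ ┌─┘ │ ╶─┐ ╷ └─╴ ┌─╴ │
│↓│↱ ↑│↓ ↲│   │ │     │   │
│ ╵ ┌─┤ ╶─┴───┤ └─────┤ ╶─┤
│↳ ↑│ │↳ → → ↓│       │   │
├───┘ ├─────┐ ├─────┐ └───┤
│     │     │↓│↱ → ↓│     │
├─╴ ┌─┘ ╷ ╷ │ ╵ ┌─┐ ├───╴ │
│   │   │ │ │↳ ↑│ │↓│↱ → ↓│
│ ╶─┘ ┌─┘ ├─┴───┘ ╵ │ ╶─┐ │
│     │   │↓ ← ← ← ↲│↑ ↰│↓│
│ ╶───┤ ╶─┤ ┌─────┬─┴─╴ │ │
│     │   │↓│↱ → ↓│↱ → ↑│↓│
│ ┌───┴─╴ │ │ ┌─┐ │ ┌─┬─┘ │
│ │       │↓│↑│ │↓│↑│ │↓ ↲│
│ │ ╶───┐ │ ╵ │ │ ╵ │ │ ┌─┤
│ │     │ │↳ ↑│ │↳ ↑│ │↓│ │
│ └───┐ └─┴───┘ └───┘ ╵ ╵ │
│     │                ↳ B│
└─────┴───────────────────┘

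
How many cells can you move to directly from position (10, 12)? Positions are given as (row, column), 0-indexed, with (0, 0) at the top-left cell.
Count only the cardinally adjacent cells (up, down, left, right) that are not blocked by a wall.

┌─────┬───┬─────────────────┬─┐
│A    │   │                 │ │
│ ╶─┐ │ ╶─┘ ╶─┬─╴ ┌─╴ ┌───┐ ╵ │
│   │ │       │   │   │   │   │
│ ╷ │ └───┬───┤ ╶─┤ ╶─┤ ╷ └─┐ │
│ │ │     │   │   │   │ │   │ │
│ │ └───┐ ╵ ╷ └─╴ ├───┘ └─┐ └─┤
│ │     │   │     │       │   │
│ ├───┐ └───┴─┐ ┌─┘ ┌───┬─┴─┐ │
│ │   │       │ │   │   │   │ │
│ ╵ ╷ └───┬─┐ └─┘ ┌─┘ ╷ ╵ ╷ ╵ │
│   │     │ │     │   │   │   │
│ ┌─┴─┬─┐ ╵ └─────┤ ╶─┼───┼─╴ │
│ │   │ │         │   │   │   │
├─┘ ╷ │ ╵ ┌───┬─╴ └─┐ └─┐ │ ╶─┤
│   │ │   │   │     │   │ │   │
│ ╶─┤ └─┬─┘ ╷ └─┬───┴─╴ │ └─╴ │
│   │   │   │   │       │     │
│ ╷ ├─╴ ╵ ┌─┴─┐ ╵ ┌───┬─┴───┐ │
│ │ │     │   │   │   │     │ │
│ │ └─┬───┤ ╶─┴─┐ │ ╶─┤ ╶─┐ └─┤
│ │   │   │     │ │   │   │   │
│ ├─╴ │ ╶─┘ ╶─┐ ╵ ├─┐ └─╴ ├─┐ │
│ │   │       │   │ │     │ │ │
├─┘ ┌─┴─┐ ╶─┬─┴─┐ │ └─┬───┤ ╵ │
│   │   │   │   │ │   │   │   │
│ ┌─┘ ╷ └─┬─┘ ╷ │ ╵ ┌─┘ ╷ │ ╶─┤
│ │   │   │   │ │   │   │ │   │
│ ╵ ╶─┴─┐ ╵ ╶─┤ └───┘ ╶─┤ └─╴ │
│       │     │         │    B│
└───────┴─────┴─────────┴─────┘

Checking passable neighbors of (10, 12):
Neighbors: (11, 12), (10, 11)
Count: 2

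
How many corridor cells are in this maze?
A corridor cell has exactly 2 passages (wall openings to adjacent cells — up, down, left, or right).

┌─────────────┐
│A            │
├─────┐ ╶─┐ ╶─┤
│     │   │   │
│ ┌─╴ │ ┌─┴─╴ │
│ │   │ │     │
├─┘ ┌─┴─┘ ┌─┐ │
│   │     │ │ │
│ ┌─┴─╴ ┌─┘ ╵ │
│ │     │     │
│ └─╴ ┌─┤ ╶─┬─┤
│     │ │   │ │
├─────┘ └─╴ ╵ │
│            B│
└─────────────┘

Counting cells with exactly 2 passages:
Total corridor cells: 29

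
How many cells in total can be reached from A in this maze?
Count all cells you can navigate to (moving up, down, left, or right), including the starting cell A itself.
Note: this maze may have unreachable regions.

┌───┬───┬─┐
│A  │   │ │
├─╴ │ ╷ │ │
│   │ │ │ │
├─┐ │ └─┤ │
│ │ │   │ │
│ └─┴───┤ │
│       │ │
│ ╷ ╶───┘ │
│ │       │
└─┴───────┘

Using BFS/flood-fill to find all reachable cells from A:
Maze size: 5 × 5 = 25 total cells
20 cell(s) are walled off and cannot be reached from A.
Reachable cells: 5

Reachable region (· marks reachable cells):

┌───┬───┬─┐
│A ·│   │ │
├─╴ │ ╷ │ │
│· ·│ │ │ │
├─┐ │ └─┤ │
│ │·│   │ │
│ └─┴───┤ │
│       │ │
│ ╷ ╶───┘ │
│ │       │
└─┴───────┘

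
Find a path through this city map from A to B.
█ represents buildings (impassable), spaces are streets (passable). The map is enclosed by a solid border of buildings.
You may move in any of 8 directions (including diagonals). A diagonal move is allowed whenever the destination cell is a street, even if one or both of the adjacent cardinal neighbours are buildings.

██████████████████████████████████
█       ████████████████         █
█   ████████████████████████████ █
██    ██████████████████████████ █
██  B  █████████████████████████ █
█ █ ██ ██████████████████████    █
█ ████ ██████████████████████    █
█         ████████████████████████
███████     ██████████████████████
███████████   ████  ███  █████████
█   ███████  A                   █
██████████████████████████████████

Finding the shortest path from A to B:
Movement: 8-directional
Path length: 10 steps
Directions: left → up-left → up-left → left → left → up-left → up-left → up → up-left → left

Solution:

██████████████████████████████████
█       ████████████████         █
█   ████████████████████████████ █
██    ██████████████████████████ █
██  B← █████████████████████████ █
█ █ ██↖██████████████████████    █
█ ████↑██████████████████████    █
█      ↖  ████████████████████████
███████ ↖←← ██████████████████████
███████████↖  ████  ███  █████████
█   ███████ ↖A                   █
██████████████████████████████████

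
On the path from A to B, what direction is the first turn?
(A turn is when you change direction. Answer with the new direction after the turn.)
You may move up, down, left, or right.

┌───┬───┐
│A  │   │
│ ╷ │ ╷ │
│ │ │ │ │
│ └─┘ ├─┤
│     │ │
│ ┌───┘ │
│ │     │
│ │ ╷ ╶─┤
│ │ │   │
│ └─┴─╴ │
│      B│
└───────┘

Directions: down, down, down, down, down, right, right, right
First turn direction: right

Solution:

┌───┬───┐
│A  │   │
│ ╷ │ ╷ │
│↓│ │ │ │
│ └─┘ ├─┤
│↓    │ │
│ ┌───┘ │
│↓│     │
│ │ ╷ ╶─┤
│↓│ │   │
│ └─┴─╴ │
│↳ → → B│
└───────┘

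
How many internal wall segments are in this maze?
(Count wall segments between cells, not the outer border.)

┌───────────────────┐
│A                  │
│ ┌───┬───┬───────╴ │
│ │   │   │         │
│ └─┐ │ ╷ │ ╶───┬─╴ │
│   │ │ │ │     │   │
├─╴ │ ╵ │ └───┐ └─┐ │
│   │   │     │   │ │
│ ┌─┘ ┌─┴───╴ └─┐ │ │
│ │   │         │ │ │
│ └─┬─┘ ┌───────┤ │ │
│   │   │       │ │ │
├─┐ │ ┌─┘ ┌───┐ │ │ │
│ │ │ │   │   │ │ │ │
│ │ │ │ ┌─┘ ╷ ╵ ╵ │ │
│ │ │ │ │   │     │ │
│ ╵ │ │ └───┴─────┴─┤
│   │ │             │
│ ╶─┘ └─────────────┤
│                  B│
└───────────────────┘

Counting internal wall segments:
Total internal walls: 81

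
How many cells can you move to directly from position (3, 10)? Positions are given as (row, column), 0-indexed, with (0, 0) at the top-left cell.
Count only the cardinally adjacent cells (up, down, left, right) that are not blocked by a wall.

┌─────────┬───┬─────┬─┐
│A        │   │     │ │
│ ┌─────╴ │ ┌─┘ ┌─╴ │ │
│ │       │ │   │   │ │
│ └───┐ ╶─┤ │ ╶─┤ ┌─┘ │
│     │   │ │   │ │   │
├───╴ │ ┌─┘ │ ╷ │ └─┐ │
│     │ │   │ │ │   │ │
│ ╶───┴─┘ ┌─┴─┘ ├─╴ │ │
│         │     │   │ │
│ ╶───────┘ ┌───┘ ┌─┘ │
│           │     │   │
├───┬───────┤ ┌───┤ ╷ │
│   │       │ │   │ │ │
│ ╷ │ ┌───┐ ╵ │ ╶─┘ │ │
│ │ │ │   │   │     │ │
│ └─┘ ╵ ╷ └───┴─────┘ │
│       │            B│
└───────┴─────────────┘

Checking passable neighbors of (3, 10):
Neighbors: (2, 10), (4, 10)
Count: 2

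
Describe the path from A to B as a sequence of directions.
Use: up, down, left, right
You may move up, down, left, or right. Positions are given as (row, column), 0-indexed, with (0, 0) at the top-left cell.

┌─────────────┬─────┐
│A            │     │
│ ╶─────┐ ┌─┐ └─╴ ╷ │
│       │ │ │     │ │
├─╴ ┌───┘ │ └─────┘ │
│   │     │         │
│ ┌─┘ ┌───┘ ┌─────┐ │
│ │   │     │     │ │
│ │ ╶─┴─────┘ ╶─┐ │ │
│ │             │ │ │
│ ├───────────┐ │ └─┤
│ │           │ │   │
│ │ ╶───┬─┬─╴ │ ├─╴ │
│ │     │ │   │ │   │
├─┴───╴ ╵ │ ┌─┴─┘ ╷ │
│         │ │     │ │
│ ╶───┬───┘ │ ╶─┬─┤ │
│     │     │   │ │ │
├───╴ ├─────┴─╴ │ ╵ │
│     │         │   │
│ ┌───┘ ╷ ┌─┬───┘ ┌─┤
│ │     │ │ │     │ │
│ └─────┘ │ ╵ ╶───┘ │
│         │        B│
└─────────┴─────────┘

Finding the path and converting it to directions:
Path through cells: (0,0) → (0,1) → (0,2) → (0,3) → (0,4) → (1,4) → (2,4) → (2,3) → (2,2) → (3,2) → (3,1) → (4,1) → (4,2) → (4,3) → (4,4) → (4,5) → (4,6) → (3,6) → (3,7) → (3,8) → (4,8) → (5,8) → (5,9) → (6,9) → (7,9) → (8,9) → (9,9) → (9,8) → (10,8) → (10,7) → (10,6) → (11,6) → (11,7) → (11,8) → (11,9)
Directions: right, right, right, right, down, down, left, left, down, left, down, right, right, right, right, right, up, right, right, down, down, right, down, down, down, down, left, down, left, left, down, right, right, right

Solution:

┌─────────────┬─────┐
│A → → → ↓    │     │
│ ╶─────┐ ┌─┐ └─╴ ╷ │
│       │↓│ │     │ │
├─╴ ┌───┘ │ └─────┘ │
│   │↓ ← ↲│         │
│ ┌─┘ ┌───┘ ┌─────┐ │
│ │↓ ↲│     │↱ → ↓│ │
│ │ ╶─┴─────┘ ╶─┐ │ │
│ │↳ → → → → ↑  │↓│ │
│ ├───────────┐ │ └─┤
│ │           │ │↳ ↓│
│ │ ╶───┬─┬─╴ │ ├─╴ │
│ │     │ │   │ │  ↓│
├─┴───╴ ╵ │ ┌─┴─┘ ╷ │
│         │ │     │↓│
│ ╶───┬───┘ │ ╶─┬─┤ │
│     │     │   │ │↓│
├───╴ ├─────┴─╴ │ ╵ │
│     │         │↓ ↲│
│ ┌───┘ ╷ ┌─┬───┘ ┌─┤
│ │     │ │ │↓ ← ↲│ │
│ └─────┘ │ ╵ ╶───┘ │
│         │  ↳ → → B│
└─────────┴─────────┘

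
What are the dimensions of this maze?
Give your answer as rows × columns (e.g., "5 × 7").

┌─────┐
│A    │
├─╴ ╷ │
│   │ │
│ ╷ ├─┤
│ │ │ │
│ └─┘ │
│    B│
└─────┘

Counting the maze dimensions:
Rows (vertical): 4
Columns (horizontal): 3
Dimensions: 4 × 3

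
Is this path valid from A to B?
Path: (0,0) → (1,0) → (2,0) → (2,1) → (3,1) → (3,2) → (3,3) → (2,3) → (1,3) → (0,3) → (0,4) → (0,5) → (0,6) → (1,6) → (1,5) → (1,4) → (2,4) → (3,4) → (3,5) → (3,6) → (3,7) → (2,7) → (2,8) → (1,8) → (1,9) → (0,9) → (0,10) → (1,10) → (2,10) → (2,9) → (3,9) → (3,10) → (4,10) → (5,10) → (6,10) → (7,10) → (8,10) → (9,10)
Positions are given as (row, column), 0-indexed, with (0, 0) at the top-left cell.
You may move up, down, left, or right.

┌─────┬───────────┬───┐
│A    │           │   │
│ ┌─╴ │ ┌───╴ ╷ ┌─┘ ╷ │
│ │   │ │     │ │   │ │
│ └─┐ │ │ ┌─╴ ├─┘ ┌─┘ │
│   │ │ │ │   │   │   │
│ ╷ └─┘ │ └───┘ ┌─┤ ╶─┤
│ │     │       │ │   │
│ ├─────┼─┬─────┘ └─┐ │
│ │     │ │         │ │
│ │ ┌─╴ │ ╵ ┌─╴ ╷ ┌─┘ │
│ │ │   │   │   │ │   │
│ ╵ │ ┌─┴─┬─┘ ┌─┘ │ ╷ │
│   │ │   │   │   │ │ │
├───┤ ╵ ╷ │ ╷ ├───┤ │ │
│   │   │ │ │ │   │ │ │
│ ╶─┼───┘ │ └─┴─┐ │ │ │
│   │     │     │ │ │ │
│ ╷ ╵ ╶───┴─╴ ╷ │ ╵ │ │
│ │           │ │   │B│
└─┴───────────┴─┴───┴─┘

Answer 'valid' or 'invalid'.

Checking path validity:
Result: All consecutive moves are passable.

valid

Correct solution:

┌─────┬───────────┬───┐
│A    │↱ → → ↓    │↱ ↓│
│ ┌─╴ │ ┌───╴ ╷ ┌─┘ ╷ │
│↓│   │↑│↓ ← ↲│ │↱ ↑│↓│
│ └─┐ │ │ ┌─╴ ├─┘ ┌─┘ │
│↳ ↓│ │↑│↓│   │↱ ↑│↓ ↲│
│ ╷ └─┘ │ └───┘ ┌─┤ ╶─┤
│ │↳ → ↑│↳ → → ↑│ │↳ ↓│
│ ├─────┼─┬─────┘ └─┐ │
│ │     │ │         │↓│
│ │ ┌─╴ │ ╵ ┌─╴ ╷ ┌─┘ │
│ │ │   │   │   │ │  ↓│
│ ╵ │ ┌─┴─┬─┘ ┌─┘ │ ╷ │
│   │ │   │   │   │ │↓│
├───┤ ╵ ╷ │ ╷ ├───┤ │ │
│   │   │ │ │ │   │ │↓│
│ ╶─┼───┘ │ └─┴─┐ │ │ │
│   │     │     │ │ │↓│
│ ╷ ╵ ╶───┴─╴ ╷ │ ╵ │ │
│ │           │ │   │B│
└─┴───────────┴─┴───┴─┘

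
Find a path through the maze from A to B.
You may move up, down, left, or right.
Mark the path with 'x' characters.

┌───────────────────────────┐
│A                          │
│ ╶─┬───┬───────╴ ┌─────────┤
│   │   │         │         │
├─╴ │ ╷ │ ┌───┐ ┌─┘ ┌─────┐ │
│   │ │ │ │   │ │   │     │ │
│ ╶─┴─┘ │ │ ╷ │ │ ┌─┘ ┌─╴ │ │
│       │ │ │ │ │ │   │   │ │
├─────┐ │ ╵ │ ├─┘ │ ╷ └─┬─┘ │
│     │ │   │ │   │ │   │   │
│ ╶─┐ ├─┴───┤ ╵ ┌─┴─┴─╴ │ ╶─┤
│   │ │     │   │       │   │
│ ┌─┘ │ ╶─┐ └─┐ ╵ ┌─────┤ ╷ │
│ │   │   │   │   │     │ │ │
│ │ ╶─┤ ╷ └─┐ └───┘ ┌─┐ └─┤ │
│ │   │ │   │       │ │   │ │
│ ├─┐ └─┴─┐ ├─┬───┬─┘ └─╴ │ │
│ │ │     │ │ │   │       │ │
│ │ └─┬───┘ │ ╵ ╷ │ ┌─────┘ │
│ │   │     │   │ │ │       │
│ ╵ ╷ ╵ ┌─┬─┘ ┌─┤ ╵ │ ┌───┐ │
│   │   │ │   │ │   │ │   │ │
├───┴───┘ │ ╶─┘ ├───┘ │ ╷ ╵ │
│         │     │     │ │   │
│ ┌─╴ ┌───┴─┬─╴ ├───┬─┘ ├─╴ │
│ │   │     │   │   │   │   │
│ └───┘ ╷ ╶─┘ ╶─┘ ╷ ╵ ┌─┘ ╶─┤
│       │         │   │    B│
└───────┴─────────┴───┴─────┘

Finding the shortest path through the maze:
Path length: 50 steps
Directions: right → right → right → right → right → right → right → right → down → left → left → left → left → down → down → down → right → up → up → right → down → down → down → right → up → right → up → up → right → up → right → right → right → right → down → down → down → left → down → right → down → down → down → down → down → down → down → left → down → right

Solution:

┌───────────────────────────┐
│A x x x x x x x x          │
│ ╶─┬───┬───────╴ ┌─────────┤
│   │   │x x x x x│x x x x x│
├─╴ │ ╷ │ ┌───┐ ┌─┘ ┌─────┐ │
│   │ │ │x│x x│ │x x│     │x│
│ ╶─┴─┘ │ │ ╷ │ │ ┌─┘ ┌─╴ │ │
│       │x│x│x│ │x│   │   │x│
├─────┐ │ ╵ │ ├─┘ │ ╷ └─┬─┘ │
│     │ │x x│x│x x│ │   │x x│
│ ╶─┐ ├─┴───┤ ╵ ┌─┴─┴─╴ │ ╶─┤
│   │ │     │x x│       │x x│
│ ┌─┘ │ ╶─┐ └─┐ ╵ ┌─────┤ ╷ │
│ │   │   │   │   │     │ │x│
│ │ ╶─┤ ╷ └─┐ └───┘ ┌─┐ └─┤ │
│ │   │ │   │       │ │   │x│
│ ├─┐ └─┴─┐ ├─┬───┬─┘ └─╴ │ │
│ │ │     │ │ │   │       │x│
│ │ └─┬───┘ │ ╵ ╷ │ ┌─────┘ │
│ │   │     │   │ │ │      x│
│ ╵ ╷ ╵ ┌─┬─┘ ┌─┤ ╵ │ ┌───┐ │
│   │   │ │   │ │   │ │   │x│
├───┴───┘ │ ╶─┘ ├───┘ │ ╷ ╵ │
│         │     │     │ │  x│
│ ┌─╴ ┌───┴─┬─╴ ├───┬─┘ ├─╴ │
│ │   │     │   │   │   │x x│
│ └───┘ ╷ ╶─┘ ╶─┘ ╷ ╵ ┌─┘ ╶─┤
│       │         │   │  x B│
└───────┴─────────┴───┴─────┘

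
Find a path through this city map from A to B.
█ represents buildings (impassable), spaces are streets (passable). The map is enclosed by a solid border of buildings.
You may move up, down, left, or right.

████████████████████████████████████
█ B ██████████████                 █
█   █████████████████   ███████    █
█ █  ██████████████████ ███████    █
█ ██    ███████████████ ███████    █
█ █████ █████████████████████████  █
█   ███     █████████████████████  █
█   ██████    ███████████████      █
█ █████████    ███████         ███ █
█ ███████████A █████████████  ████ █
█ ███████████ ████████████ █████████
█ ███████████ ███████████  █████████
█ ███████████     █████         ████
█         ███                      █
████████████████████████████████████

Finding the shortest path from A to B:
Movement: cardinal only
Path length: 19 steps
Directions: up → up → left → left → up → left → left → left → left → up → up → left → left → left → up → left → up → up → left

Solution:

████████████████████████████████████
█ B↰██████████████                 █
█  ↑█████████████████   ███████    █
█ █↑↰██████████████████ ███████    █
█ ██↑←←↰███████████████ ███████    █
█ █████↑█████████████████████████  █
█   ███↑←←←↰█████████████████████  █
█   ██████ ↑←↰███████████████      █
█ █████████  ↑ ███████         ███ █
█ ███████████A █████████████  ████ █
█ ███████████ ████████████ █████████
█ ███████████ ███████████  █████████
█ ███████████     █████         ████
█         ███                      █
████████████████████████████████████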